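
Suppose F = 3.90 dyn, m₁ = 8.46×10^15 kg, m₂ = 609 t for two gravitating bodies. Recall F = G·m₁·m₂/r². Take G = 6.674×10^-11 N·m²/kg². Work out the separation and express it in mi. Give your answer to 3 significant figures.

58300 mi

From Newton's law of gravitation: r = √(G·m₁m₂/F).
F = 3.90 dyn = 3.900×10^-5 N; m₁ = 8.46×10^15 kg; m₂ = 609 t = 6.090×10^5 kg; G = 6.674×10^-11 N·m²/kg².
r = 9.390×10^7 m
9.390×10^7 m × (1 mi / 1609 m) = 58345 mi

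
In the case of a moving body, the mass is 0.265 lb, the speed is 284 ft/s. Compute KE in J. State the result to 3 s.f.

Directly: KE = ½mv².
m = 0.265 lb = 0.1202 kg; v = 284 ft/s = 86.56 m/s.
KE = 450.3 J

450 J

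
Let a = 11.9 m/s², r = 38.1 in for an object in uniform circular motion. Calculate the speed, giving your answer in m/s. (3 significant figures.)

Rearranging: v = √(a·r).
a = 11.9 m/s²; r = 38.1 in = 0.9677 m.
v = 3.394 m/s

3.39 m/s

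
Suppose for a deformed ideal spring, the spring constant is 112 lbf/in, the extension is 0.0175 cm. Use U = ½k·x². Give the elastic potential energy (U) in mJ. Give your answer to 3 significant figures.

0.300 mJ

U is given directly by: U = ½kx².
k = 112 lbf/in = 19614 N/m; x = 0.0175 cm = 1.750×10^-4 m.
U = 3.003×10^-4 J  (the unit combination reduces to kg·m²/s² = J)
3.003×10^-4 J × (1 mJ / 0.001000 J) = 0.3003 mJ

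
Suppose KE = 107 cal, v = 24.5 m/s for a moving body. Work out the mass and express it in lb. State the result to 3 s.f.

Solving KE = ½mv² for m: m = 2·KE/v².
KE = 107 cal = 447.7 J; v = 24.5 m/s.
m = 1.492 kg
1.492 kg × (1 lb / 0.4536 kg) = 3.289 lb

3.29 lb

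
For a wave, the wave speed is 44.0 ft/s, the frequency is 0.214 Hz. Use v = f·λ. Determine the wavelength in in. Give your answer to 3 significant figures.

2470 in

Solving v = f·λ for λ: λ = v/f.
v = 44.0 ft/s = 13.41 m/s; f = 0.214 Hz.
λ = 62.67 m
62.67 m × (1 in / 0.02540 m) = 2467 in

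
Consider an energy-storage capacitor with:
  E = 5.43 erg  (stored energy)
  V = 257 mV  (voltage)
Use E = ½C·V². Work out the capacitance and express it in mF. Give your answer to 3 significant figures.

Rearranging: C = 2E/V².
E = 5.43 erg = 5.430×10^-7 J; V = 257 mV = 0.2570 V.
C = 1.644×10^-5 F
1.644×10^-5 F × (1 mF / 0.001000 F) = 0.01644 mF

0.0164 mF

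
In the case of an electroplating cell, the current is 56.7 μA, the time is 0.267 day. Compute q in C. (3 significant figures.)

1.31 C

Directly: q = It.
I = 56.7 μA = 5.670×10^-5 A; t = 0.267 day = 23069 s.
q = 1.308 C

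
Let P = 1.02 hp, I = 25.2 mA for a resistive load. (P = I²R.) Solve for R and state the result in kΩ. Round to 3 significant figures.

1200 kΩ

Rearranging: R = P/I².
P = 1.02 hp = 760.6 W; I = 25.2 mA = 0.02520 A.
R = 1.198×10^6 Ω
1.198×10^6 Ω × (1 kΩ / 1000 Ω) = 1198 kΩ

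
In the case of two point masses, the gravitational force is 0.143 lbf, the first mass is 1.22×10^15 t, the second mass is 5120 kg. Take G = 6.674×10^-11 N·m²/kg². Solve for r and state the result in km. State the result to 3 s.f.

810 km

From Newton's law of gravitation: r = √(G·m₁m₂/F).
F = 0.143 lbf = 0.6361 N; m₁ = 1.22×10^15 t = 1.220×10^18 kg; m₂ = 5120 kg; G = 6.674×10^-11 N·m²/kg².
r = 8.096×10^5 m
8.096×10^5 m × (1 km / 1000 m) = 809.6 km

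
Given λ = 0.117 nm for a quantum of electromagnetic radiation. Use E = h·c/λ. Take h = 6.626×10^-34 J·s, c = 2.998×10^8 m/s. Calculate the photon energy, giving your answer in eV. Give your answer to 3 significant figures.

Directly: E = hc/λ.
λ = 0.117 nm = 1.170×10^-10 m; h = 6.626×10^-34 J·s; c = 2.998×10^8 m/s.
E = 1.698×10^-15 J
1.698×10^-15 J × (1 eV / 1.602×10^-19 J) = 10597 eV

10600 eV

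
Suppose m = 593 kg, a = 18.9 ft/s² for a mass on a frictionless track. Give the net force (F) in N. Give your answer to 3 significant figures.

3420 N

Directly: F = m·a.
m = 593 kg; a = 18.9 ft/s² = 5.761 m/s².
F = 3416 N  (the unit combination reduces to kg·m/s² = N)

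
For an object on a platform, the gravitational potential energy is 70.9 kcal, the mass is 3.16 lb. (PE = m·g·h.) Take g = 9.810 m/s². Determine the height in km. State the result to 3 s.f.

21.1 km

Solving PE = m·g·h for h: h = PE/(m·g).
PE = 70.9 kcal = 2.966×10^5 J; m = 3.16 lb = 1.433 kg; g = 9.810 m/s².
h = 21097 m
21097 m × (1 km / 1000 m) = 21.10 km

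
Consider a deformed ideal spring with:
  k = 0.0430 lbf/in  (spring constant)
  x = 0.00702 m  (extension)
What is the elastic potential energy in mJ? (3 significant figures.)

U is given directly by: U = ½kx².
k = 0.0430 lbf/in = 7.530 N/m; x = 0.00702 m.
U = 1.856×10^-4 J  (the unit combination reduces to kg·m²/s² = J)
1.856×10^-4 J × (1 mJ / 0.001000 J) = 0.1856 mJ

0.186 mJ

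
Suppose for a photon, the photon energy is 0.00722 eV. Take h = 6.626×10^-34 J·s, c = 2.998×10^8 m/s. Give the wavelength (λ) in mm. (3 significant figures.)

0.172 mm

Rearranging: λ = hc/E.
E = 0.00722 eV = 1.157×10^-21 J; h = 6.626×10^-34 J·s; c = 2.998×10^8 m/s.
λ = 1.717×10^-4 m
1.717×10^-4 m × (1 mm / 0.001000 m) = 0.1717 mm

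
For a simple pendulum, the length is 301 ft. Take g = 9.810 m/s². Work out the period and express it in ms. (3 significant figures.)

Directly: T = 2π√(L/g).
L = 301 ft = 91.74 m; g = 9.810 m/s².
T = 19.21 s
19.21 s × (1 ms / 0.001000 s) = 19215 ms

19200 ms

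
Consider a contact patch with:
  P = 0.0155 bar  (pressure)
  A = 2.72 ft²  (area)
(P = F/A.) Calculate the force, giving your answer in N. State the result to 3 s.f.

392 N

Rearranging P = F/A for F: F = P·A.
P = 0.0155 bar = 1550 Pa; A = 2.72 ft² = 0.2527 m².
F = 391.7 N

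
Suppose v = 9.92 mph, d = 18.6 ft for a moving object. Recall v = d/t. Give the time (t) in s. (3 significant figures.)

1.28 s

Solving v = d/t for t: t = d/v.
v = 9.92 mph = 4.435 m/s; d = 18.6 ft = 5.669 m.
t = 1.278 s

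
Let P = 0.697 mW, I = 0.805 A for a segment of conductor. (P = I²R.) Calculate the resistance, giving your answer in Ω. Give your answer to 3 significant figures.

Solving P = I²R for R: R = P/I².
P = 0.697 mW = 6.970×10^-4 W; I = 0.805 A.
R = 0.001076 Ω

0.00108 Ω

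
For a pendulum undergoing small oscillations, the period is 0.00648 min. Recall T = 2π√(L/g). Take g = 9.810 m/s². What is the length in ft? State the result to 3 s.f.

0.123 ft

Rearranging T = 2π√(L/g) for L: L = g·(T/2π)².
T = 0.00648 min = 0.3888 s; g = 9.810 m/s².
L = 0.03756 m
0.03756 m × (1 ft / 0.3048 m) = 0.1232 ft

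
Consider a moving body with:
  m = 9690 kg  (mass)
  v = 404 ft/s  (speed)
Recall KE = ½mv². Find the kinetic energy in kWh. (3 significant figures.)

20.4 kWh

KE is given directly by: KE = ½mv².
m = 9690 kg; v = 404 ft/s = 123.1 m/s.
KE = 7.347×10^7 J  (the unit combination reduces to kg·m²/s² = J)
7.347×10^7 J × (1 kWh / 3.600×10^6 J) = 20.41 kWh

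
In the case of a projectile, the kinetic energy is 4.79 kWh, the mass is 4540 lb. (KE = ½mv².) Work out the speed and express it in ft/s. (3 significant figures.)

425 ft/s

Rearranging: v = √(2·KE/m).
KE = 4.79 kWh = 1.724×10^7 J; m = 4540 lb = 2059 kg.
v = 129.4 m/s
129.4 m/s × (1 ft/s / 0.3048 m/s) = 424.6 ft/s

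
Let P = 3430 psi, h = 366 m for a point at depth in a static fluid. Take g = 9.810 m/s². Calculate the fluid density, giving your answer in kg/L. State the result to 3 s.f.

Rearranging P = ρ·g·h for ρ: ρ = P/(g·h).
P = 3430 psi = 2.365×10^7 Pa; h = 366 m; g = 9.810 m/s².
ρ = 6587 kg/m³
6587 kg/m³ × (1 kg/L / 1000 kg/m³) = 6.587 kg/L

6.59 kg/L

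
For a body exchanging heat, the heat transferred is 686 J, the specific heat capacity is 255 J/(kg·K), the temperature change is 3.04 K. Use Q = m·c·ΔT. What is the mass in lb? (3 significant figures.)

Rearranging Q = m·c·ΔT for m: m = Q/(c·ΔT).
Q = 686 J; c = 255 J/(kg·K); ΔT = 3.04 K.
m = 0.8849 kg
0.8849 kg × (1 lb / 0.4536 kg) = 1.951 lb

1.95 lb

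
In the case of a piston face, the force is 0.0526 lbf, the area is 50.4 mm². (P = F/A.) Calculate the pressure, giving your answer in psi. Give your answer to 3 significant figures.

0.673 psi

Directly: P = F/A.
F = 0.0526 lbf = 0.2340 N; A = 50.4 mm² = 5.040×10^-5 m².
P = 4642 Pa
4642 Pa × (1 psi / 6895 Pa) = 0.6733 psi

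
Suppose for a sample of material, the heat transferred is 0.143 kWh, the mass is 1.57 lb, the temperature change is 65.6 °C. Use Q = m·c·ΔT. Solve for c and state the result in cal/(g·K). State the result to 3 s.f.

2.63 cal/(g·K)

Rearranging Q = m·c·ΔT for c: c = Q/(m·ΔT).
Q = 0.143 kWh = 5.148×10^5 J; m = 1.57 lb = 0.7121 kg; ΔT = 65.6 °C = 65.60 K.
c = 11020 J/(kg·K)
11020 J/(kg·K) × (1 cal/(g·K) / 4184 J/(kg·K)) = 2.634 cal/(g·K)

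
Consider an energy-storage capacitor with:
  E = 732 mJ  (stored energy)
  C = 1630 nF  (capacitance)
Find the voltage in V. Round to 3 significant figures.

948 V

Rearranging E = ½C·V² for V: V = √(2E/C).
E = 732 mJ = 0.7320 J; C = 1630 nF = 1.630×10^-6 F.
V = 947.7 V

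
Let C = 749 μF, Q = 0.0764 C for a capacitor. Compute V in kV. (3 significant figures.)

0.102 kV

Rearranging: V = Q/C.
C = 749 μF = 7.490×10^-4 F; Q = 0.0764 C.
V = 102.0 V  (the unit combination reduces to kg·m²/(A·s³) = V)
102.0 V × (1 kV / 1000 V) = 0.1020 kV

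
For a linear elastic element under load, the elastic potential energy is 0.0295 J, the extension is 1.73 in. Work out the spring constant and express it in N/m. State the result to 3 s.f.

Rearranging U = ½k·x² for k: k = 2U/x².
U = 0.0295 J; x = 1.73 in = 0.04394 m.
k = 30.56 N/m

30.6 N/m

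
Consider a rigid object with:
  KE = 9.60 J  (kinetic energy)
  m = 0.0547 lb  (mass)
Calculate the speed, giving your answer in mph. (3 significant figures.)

Rearranging KE = ½mv² for v: v = √(2·KE/m).
KE = 9.60 J; m = 0.0547 lb = 0.02481 kg.
v = 27.82 m/s
27.82 m/s × (1 mph / 0.4470 m/s) = 62.23 mph

62.2 mph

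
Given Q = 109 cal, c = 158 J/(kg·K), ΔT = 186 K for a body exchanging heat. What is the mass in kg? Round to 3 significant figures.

0.0155 kg

Rearranging: m = Q/(c·ΔT).
Q = 109 cal = 456.1 J; c = 158 J/(kg·K); ΔT = 186 K.
m = 0.01552 kg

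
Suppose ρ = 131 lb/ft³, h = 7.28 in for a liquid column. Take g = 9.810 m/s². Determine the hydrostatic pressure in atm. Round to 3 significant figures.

0.0376 atm

P is given directly by: P = ρgh.
ρ = 131 lb/ft³ = 2098 kg/m³; h = 7.28 in = 0.1849 m; g = 9.810 m/s².
P = 3807 Pa
3807 Pa × (1 atm / 1.013×10^5 Pa) = 0.03757 atm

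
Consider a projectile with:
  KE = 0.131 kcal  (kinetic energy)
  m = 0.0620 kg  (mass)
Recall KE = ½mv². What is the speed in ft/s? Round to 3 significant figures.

436 ft/s

Rearranging: v = √(2·KE/m).
KE = 0.131 kcal = 548.1 J; m = 0.0620 kg.
v = 133.0 m/s
133.0 m/s × (1 ft/s / 0.3048 m/s) = 436.3 ft/s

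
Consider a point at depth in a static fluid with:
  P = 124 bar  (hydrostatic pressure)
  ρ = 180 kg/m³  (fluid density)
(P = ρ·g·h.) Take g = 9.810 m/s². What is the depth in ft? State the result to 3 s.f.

Rearranging P = ρ·g·h for h: h = P/(ρ·g).
P = 124 bar = 1.240×10^7 Pa; ρ = 180 kg/m³; g = 9.810 m/s².
h = 7022 m
7022 m × (1 ft / 0.3048 m) = 23039 ft

23000 ft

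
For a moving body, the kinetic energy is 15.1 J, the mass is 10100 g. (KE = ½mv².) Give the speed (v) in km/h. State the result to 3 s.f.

Solving KE = ½mv² for v: v = √(2·KE/m).
KE = 15.1 J; m = 10100 g = 10.10 kg.
v = 1.729 m/s
1.729 m/s × (1 km/h / 0.2778 m/s) = 6.225 km/h

6.23 km/h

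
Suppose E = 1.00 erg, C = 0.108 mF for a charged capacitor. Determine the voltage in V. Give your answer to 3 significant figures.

Solving E = ½C·V² for V: V = √(2E/C).
E = 1.00 erg = 1.000×10^-7 J; C = 0.108 mF = 1.080×10^-4 F.
V = 0.04303 V

0.0430 V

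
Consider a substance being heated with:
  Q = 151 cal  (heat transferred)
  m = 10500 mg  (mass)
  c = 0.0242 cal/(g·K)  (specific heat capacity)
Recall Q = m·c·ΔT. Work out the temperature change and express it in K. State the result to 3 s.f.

594 K

Rearranging: ΔT = Q/(m·c).
Q = 151 cal = 631.8 J; m = 10500 mg = 0.01050 kg; c = 0.0242 cal/(g·K) = 101.3 J/(kg·K).
ΔT = 594.3 K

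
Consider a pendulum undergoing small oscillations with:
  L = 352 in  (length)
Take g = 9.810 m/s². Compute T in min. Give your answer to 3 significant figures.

0.100 min

Directly: T = 2π√(L/g).
L = 352 in = 8.941 m; g = 9.810 m/s².
T = 5.998 s
5.998 s × (1 min / 60.00 s) = 0.09997 min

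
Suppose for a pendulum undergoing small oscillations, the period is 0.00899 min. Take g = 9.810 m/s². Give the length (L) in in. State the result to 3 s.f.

Solving T = 2π√(L/g) for L: L = g·(T/2π)².
T = 0.00899 min = 0.5394 s; g = 9.810 m/s².
L = 0.07230 m
0.07230 m × (1 in / 0.02540 m) = 2.846 in

2.85 in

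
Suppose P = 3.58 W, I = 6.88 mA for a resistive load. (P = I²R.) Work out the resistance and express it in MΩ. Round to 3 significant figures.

Rearranging P = I²R for R: R = P/I².
P = 3.58 W; I = 6.88 mA = 0.006880 A.
R = 75632 Ω
75632 Ω × (1 MΩ / 1.000×10^6 Ω) = 0.07563 MΩ

0.0756 MΩ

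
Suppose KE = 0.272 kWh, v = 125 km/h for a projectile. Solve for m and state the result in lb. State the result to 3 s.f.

3580 lb

Rearranging KE = ½mv² for m: m = 2·KE/v².
KE = 0.272 kWh = 9.792×10^5 J; v = 125 km/h = 34.72 m/s.
m = 1624 kg
1624 kg × (1 lb / 0.4536 kg) = 3581 lb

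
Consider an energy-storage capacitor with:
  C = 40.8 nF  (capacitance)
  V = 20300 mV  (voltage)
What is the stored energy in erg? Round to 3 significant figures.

84.1 erg

E is given directly by: E = ½CV².
C = 40.8 nF = 4.080×10^-8 F; V = 20300 mV = 20.30 V.
E = 8.407×10^-6 J  (the unit combination reduces to kg·m²/s² = J)
8.407×10^-6 J × (1 erg / 1.000×10^-7 J) = 84.07 erg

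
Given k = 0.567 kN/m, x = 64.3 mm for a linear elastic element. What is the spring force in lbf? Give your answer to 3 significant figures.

8.20 lbf

Directly: F = kx.
k = 0.567 kN/m = 567.0 N/m; x = 64.3 mm = 0.06430 m.
F = 36.46 N
36.46 N × (1 lbf / 4.448 N) = 8.196 lbf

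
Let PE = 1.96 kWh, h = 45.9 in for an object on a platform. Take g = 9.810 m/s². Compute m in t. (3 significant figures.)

Rearranging: m = PE/(g·h).
PE = 1.96 kWh = 7.056×10^6 J; h = 45.9 in = 1.166 m; g = 9.810 m/s².
m = 6.169×10^5 kg
6.169×10^5 kg × (1 t / 1000 kg) = 616.9 t

617 t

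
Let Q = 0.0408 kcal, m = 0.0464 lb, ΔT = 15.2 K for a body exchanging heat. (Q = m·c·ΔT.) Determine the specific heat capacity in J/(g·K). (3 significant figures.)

Rearranging: c = Q/(m·ΔT).
Q = 0.0408 kcal = 170.7 J; m = 0.0464 lb = 0.02105 kg; ΔT = 15.2 K.
c = 533.6 J/(kg·K)
533.6 J/(kg·K) × (1 J/(g·K) / 1000 J/(kg·K)) = 0.5336 J/(g·K)

0.534 J/(g·K)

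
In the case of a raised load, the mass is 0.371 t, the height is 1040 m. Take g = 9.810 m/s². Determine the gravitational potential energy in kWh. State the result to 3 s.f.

1.05 kWh

Directly: PE = mgh.
m = 0.371 t = 371.0 kg; h = 1040 m; g = 9.810 m/s².
PE = 3.785×10^6 J  (the unit combination reduces to kg·m²/s² = J)
3.785×10^6 J × (1 kWh / 3.600×10^6 J) = 1.051 kWh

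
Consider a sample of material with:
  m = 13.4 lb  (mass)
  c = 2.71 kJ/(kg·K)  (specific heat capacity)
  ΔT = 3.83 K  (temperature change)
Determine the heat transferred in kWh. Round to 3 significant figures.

Directly: Q = mcΔT.
m = 13.4 lb = 6.078 kg; c = 2.71 kJ/(kg·K) = 2710 J/(kg·K); ΔT = 3.83 K.
Q = 63087 J  (the unit combination reduces to kg·m²/s² = J)
63087 J × (1 kWh / 3.600×10^6 J) = 0.01752 kWh

0.0175 kWh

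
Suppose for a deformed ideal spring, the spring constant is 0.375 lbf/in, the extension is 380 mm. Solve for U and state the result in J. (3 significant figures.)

4.74 J

U is given directly by: U = ½kx².
k = 0.375 lbf/in = 65.67 N/m; x = 380 mm = 0.3800 m.
U = 4.742 J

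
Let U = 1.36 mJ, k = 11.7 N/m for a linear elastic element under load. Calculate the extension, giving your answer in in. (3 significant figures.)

0.600 in

Rearranging: x = √(2U/k).
U = 1.36 mJ = 0.001360 J; k = 11.7 N/m.
x = 0.01525 m
0.01525 m × (1 in / 0.02540 m) = 0.6003 in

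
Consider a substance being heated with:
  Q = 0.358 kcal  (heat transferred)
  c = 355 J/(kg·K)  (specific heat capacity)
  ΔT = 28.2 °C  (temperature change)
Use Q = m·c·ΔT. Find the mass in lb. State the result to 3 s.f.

Solving Q = m·c·ΔT for m: m = Q/(c·ΔT).
Q = 0.358 kcal = 1498 J; c = 355 J/(kg·K); ΔT = 28.2 °C = 28.20 K.
m = 0.1496 kg
0.1496 kg × (1 lb / 0.4536 kg) = 0.3299 lb

0.330 lb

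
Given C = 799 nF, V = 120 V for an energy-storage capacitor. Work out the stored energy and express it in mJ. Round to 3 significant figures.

5.75 mJ

Directly: E = ½CV².
C = 799 nF = 7.990×10^-7 F; V = 120 V.
E = 0.005753 J
0.005753 J × (1 mJ / 0.001000 J) = 5.753 mJ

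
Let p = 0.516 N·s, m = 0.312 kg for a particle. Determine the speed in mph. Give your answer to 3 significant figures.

3.70 mph

Rearranging: v = p/m.
p = 0.516 N·s = 0.5160 kg·m/s; m = 0.312 kg.
v = 1.654 m/s
1.654 m/s × (1 mph / 0.4470 m/s) = 3.700 mph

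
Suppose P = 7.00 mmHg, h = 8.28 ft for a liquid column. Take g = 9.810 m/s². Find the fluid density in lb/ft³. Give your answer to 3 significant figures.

Solving P = ρ·g·h for ρ: ρ = P/(g·h).
P = 7.00 mmHg = 933.3 Pa; h = 8.28 ft = 2.524 m; g = 9.810 m/s².
ρ = 37.70 kg/m³
37.70 kg/m³ × (1 lb/ft³ / 16.02 kg/m³) = 2.353 lb/ft³

2.35 lb/ft³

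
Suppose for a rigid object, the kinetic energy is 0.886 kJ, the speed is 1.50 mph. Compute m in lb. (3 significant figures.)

Rearranging: m = 2·KE/v².
KE = 0.886 kJ = 886.0 J; v = 1.50 mph = 0.6706 m/s.
m = 3941 kg
3941 kg × (1 lb / 0.4536 kg) = 8688 lb

8690 lb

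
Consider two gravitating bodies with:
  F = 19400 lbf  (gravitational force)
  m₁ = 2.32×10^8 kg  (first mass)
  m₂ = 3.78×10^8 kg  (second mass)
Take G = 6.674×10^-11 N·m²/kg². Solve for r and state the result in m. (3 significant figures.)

8.24 m

Rearranging F = G·m₁·m₂/r² for r: r = √(G·m₁m₂/F).
F = 19400 lbf = 86295 N; m₁ = 2.32×10^8 kg; m₂ = 3.78×10^8 kg; G = 6.674×10^-11 N·m²/kg².
r = 8.235 m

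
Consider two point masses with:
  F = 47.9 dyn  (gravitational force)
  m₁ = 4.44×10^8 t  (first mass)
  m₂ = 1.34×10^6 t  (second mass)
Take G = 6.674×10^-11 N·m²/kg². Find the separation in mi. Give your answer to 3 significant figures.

5660 mi

Rearranging F = G·m₁·m₂/r² for r: r = √(G·m₁m₂/F).
F = 47.9 dyn = 4.790×10^-4 N; m₁ = 4.44×10^8 t = 4.440×10^11 kg; m₂ = 1.34×10^6 t = 1.340×10^9 kg; G = 6.674×10^-11 N·m²/kg².
r = 9.105×10^6 m
9.105×10^6 m × (1 mi / 1609 m) = 5657 mi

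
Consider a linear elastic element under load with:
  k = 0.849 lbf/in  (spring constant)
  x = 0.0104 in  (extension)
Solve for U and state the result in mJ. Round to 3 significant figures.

Directly: U = ½kx².
k = 0.849 lbf/in = 148.7 N/m; x = 0.0104 in = 2.642×10^-4 m.
U = 5.188×10^-6 J  (the unit combination reduces to kg·m²/s² = J)
5.188×10^-6 J × (1 mJ / 0.001000 J) = 0.005188 mJ

0.00519 mJ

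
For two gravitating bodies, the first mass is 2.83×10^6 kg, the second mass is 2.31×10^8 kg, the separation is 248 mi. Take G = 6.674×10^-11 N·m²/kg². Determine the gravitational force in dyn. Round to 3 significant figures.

From Newton's law of gravitation: F = Gm₁m₂/r².
m₁ = 2.83×10^6 kg; m₂ = 2.31×10^8 kg; r = 248 mi = 3.991×10^5 m; G = 6.674×10^-11 N·m²/kg².
F = 2.739×10^-7 N
2.739×10^-7 N × (1 dyn / 1.000×10^-5 N) = 0.02739 dyn

0.0274 dyn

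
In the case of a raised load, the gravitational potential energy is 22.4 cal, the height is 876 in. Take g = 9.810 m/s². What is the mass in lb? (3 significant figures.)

0.947 lb

Solving PE = m·g·h for m: m = PE/(g·h).
PE = 22.4 cal = 93.72 J; h = 876 in = 22.25 m; g = 9.810 m/s².
m = 0.4294 kg
0.4294 kg × (1 lb / 0.4536 kg) = 0.9466 lb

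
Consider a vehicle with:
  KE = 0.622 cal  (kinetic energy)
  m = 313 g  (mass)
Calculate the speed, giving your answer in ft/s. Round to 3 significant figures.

13.4 ft/s

Rearranging: v = √(2·KE/m).
KE = 0.622 cal = 2.602 J; m = 313 g = 0.3130 kg.
v = 4.078 m/s
4.078 m/s × (1 ft/s / 0.3048 m/s) = 13.38 ft/s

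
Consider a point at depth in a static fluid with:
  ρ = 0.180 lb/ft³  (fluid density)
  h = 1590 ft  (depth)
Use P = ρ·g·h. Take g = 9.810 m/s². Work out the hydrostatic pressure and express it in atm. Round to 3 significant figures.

Directly: P = ρgh.
ρ = 0.180 lb/ft³ = 2.883 kg/m³; h = 1590 ft = 484.6 m; g = 9.810 m/s².
P = 13708 Pa
13708 Pa × (1 atm / 1.013×10^5 Pa) = 0.1353 atm

0.135 atm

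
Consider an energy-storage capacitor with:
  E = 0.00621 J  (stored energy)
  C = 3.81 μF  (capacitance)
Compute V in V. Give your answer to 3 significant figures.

57.1 V

Rearranging: V = √(2E/C).
E = 0.00621 J; C = 3.81 μF = 3.810×10^-6 F.
V = 57.10 V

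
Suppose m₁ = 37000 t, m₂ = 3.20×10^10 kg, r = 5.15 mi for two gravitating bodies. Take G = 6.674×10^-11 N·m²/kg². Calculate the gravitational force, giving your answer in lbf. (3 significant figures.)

Directly: F = Gm₁m₂/r².
m₁ = 37000 t = 3.700×10^7 kg; m₂ = 3.20×10^10 kg; r = 5.15 mi = 8288 m; G = 6.674×10^-11 N·m²/kg².
F = 1.150 N
1.150 N × (1 lbf / 4.448 N) = 0.2586 lbf

0.259 lbf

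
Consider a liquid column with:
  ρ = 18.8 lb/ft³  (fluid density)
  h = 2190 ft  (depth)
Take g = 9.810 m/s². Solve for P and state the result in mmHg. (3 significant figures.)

P is given directly by: P = ρgh.
ρ = 18.8 lb/ft³ = 301.1 kg/m³; h = 2190 ft = 667.5 m; g = 9.810 m/s².
P = 1.972×10^6 Pa
1.972×10^6 Pa × (1 mmHg / 133.3 Pa) = 14791 mmHg

14800 mmHg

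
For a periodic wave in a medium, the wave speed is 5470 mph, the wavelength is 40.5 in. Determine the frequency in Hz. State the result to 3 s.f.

Solving v = f·λ for f: f = v/λ.
v = 5470 mph = 2445 m/s; λ = 40.5 in = 1.029 m.
f = 2377 Hz

2380 Hz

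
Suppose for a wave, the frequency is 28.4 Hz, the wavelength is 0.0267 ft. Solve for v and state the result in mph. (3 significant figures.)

0.517 mph

Directly: v = fλ.
f = 28.4 Hz; λ = 0.0267 ft = 0.008138 m.
v = 0.2311 m/s
0.2311 m/s × (1 mph / 0.4470 m/s) = 0.5170 mph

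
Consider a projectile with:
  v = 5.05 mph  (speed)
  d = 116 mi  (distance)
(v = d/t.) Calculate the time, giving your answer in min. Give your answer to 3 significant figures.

Rearranging v = d/t for t: t = d/v.
v = 5.05 mph = 2.258 m/s; d = 116 mi = 1.867×10^5 m.
t = 82693 s
82693 s × (1 min / 60.00 s) = 1378 min

1380 min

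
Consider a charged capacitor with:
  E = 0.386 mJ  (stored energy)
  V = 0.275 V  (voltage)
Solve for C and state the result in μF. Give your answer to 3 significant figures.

Solving E = ½C·V² for C: C = 2E/V².
E = 0.386 mJ = 3.860×10^-4 J; V = 0.275 V.
C = 0.01021 F
0.01021 F × (1 μF / 1.000×10^-6 F) = 10208 μF

10200 μF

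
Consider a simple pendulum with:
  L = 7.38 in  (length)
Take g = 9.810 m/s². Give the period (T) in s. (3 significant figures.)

Directly: T = 2π√(L/g).
L = 7.38 in = 0.1875 m; g = 9.810 m/s².
T = 0.8685 s

0.869 s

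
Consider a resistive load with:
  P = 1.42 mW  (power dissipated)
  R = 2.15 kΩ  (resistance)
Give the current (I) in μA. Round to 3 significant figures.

Solving P = I²R for I: I = √(P/R).
P = 1.42 mW = 0.001420 W; R = 2.15 kΩ = 2150 Ω.
I = 8.127×10^-4 A
8.127×10^-4 A × (1 μA / 1.000×10^-6 A) = 812.7 μA

813 μA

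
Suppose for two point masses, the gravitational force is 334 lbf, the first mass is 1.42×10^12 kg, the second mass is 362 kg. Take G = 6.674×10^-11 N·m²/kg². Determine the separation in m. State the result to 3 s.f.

From Newton's law of gravitation: r = √(G·m₁m₂/F).
F = 334 lbf = 1486 N; m₁ = 1.42×10^12 kg; m₂ = 362 kg; G = 6.674×10^-11 N·m²/kg².
r = 4.805 m

4.81 m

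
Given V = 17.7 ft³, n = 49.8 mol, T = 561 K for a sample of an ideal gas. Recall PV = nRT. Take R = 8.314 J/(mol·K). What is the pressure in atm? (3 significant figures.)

4.57 atm

From the ideal-gas law: P = nRT/V.
V = 17.7 ft³ = 0.5012 m³; n = 49.8 mol; T = 561 K; R = 8.314 J/(mol·K).
P = 4.634×10^5 Pa
4.634×10^5 Pa × (1 atm / 1.013×10^5 Pa) = 4.574 atm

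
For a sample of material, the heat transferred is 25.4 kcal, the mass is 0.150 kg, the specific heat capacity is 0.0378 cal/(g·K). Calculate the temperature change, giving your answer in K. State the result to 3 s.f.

4480 K

Solving Q = m·c·ΔT for ΔT: ΔT = Q/(m·c).
Q = 25.4 kcal = 1.063×10^5 J; m = 0.150 kg; c = 0.0378 cal/(g·K) = 158.2 J/(kg·K).
ΔT = 4480 K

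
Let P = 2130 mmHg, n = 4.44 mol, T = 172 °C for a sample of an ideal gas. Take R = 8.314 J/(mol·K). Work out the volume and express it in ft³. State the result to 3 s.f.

From the ideal-gas law: V = nRT/P.
P = 2130 mmHg = 2.840×10^5 Pa; n = 4.44 mol; T = 172 °C = 445.1 K; R = 8.314 J/(mol·K).
V = 0.05787 m³
0.05787 m³ × (1 ft³ / 0.02832 m³) = 2.043 ft³

2.04 ft³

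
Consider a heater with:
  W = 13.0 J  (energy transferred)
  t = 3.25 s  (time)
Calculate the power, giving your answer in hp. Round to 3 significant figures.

0.00536 hp

Directly: P = W/t.
W = 13.0 J; t = 3.25 s.
P = 4.000 W  (the unit combination reduces to kg·m²/s³ = W)
4.000 W × (1 hp / 745.7 W) = 0.005364 hp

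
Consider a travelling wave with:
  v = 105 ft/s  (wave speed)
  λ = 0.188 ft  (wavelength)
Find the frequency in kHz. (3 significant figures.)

Solving v = f·λ for f: f = v/λ.
v = 105 ft/s = 32.00 m/s; λ = 0.188 ft = 0.05730 m.
f = 558.5 Hz
558.5 Hz × (1 kHz / 1000 Hz) = 0.5585 kHz

0.559 kHz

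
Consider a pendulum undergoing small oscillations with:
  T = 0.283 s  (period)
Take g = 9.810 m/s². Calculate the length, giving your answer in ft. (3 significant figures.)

Rearranging T = 2π√(L/g) for L: L = g·(T/2π)².
T = 0.283 s; g = 9.810 m/s².
L = 0.01990 m
0.01990 m × (1 ft / 0.3048 m) = 0.06529 ft

0.0653 ft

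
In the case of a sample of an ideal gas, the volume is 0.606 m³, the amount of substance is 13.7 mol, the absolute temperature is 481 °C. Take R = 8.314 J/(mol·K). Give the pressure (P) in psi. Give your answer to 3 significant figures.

Directly: P = nRT/V.
V = 0.606 m³; n = 13.7 mol; T = 481 °C = 754.1 K; R = 8.314 J/(mol·K).
P = 1.417×10^5 Pa  (the unit combination reduces to kg/(m·s²) = Pa)
1.417×10^5 Pa × (1 psi / 6895 Pa) = 20.56 psi

20.6 psi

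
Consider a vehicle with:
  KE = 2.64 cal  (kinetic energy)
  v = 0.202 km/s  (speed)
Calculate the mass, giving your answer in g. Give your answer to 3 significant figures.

0.541 g

Rearranging: m = 2·KE/v².
KE = 2.64 cal = 11.05 J; v = 0.202 km/s = 202.0 m/s.
m = 5.414×10^-4 kg
5.414×10^-4 kg × (1 g / 0.001000 kg) = 0.5414 g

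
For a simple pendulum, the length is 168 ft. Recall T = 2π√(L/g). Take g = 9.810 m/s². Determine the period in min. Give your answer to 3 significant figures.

Directly: T = 2π√(L/g).
L = 168 ft = 51.21 m; g = 9.810 m/s².
T = 14.36 s
14.36 s × (1 min / 60.00 s) = 0.2393 min

0.239 min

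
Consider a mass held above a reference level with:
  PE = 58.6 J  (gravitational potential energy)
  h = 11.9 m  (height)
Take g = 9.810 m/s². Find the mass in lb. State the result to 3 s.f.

Solving PE = m·g·h for m: m = PE/(g·h).
PE = 58.6 J; h = 11.9 m; g = 9.810 m/s².
m = 0.5020 kg
0.5020 kg × (1 lb / 0.4536 kg) = 1.107 lb

1.11 lb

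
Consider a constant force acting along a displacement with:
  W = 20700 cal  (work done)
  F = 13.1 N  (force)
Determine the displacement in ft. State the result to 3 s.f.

21700 ft

Rearranging: d = W/F.
W = 20700 cal = 86609 J; F = 13.1 N.
d = 6611 m
6611 m × (1 ft / 0.3048 m) = 21691 ft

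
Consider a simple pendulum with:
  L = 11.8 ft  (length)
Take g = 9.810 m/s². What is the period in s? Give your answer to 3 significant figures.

3.80 s

Directly: T = 2π√(L/g).
L = 11.8 ft = 3.597 m; g = 9.810 m/s².
T = 3.804 s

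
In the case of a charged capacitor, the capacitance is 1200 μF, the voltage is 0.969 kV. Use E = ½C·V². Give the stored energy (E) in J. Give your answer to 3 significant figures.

563 J

E is given directly by: E = ½CV².
C = 1200 μF = 0.001200 F; V = 0.969 kV = 969.0 V.
E = 563.4 J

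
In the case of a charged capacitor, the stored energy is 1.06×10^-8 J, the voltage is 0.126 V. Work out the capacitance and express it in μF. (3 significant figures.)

1.34 μF

Rearranging E = ½C·V² for C: C = 2E/V².
E = 1.06×10^-8 J; V = 0.126 V.
C = 1.335×10^-6 F
1.335×10^-6 F × (1 μF / 1.000×10^-6 F) = 1.335 μF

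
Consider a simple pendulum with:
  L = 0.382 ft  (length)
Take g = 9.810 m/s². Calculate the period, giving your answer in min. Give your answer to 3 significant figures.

T is given directly by: T = 2π√(L/g).
L = 0.382 ft = 0.1164 m; g = 9.810 m/s².
T = 0.6845 s
0.6845 s × (1 min / 60.00 s) = 0.01141 min

0.0114 min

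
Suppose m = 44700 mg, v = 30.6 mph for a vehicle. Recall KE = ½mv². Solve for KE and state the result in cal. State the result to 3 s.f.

KE is given directly by: KE = ½mv².
m = 44700 mg = 0.04470 kg; v = 30.6 mph = 13.68 m/s.
KE = 4.182 J
4.182 J × (1 cal / 4.184 J) = 0.9996 cal

1.00 cal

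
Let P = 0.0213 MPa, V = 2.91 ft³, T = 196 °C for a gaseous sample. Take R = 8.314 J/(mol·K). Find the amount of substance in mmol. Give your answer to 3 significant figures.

From the ideal-gas law: n = PV/(RT).
P = 0.0213 MPa = 21300 Pa; V = 2.91 ft³ = 0.08240 m³; T = 196 °C = 469.1 K; R = 8.314 J/(mol·K).
n = 0.4500 mol
0.4500 mol × (1 mmol / 0.001000 mol) = 450.0 mmol

450 mmol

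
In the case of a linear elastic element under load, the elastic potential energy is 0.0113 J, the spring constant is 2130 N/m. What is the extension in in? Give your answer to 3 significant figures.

0.128 in

Rearranging: x = √(2U/k).
U = 0.0113 J; k = 2130 N/m.
x = 0.003257 m
0.003257 m × (1 in / 0.02540 m) = 0.1282 in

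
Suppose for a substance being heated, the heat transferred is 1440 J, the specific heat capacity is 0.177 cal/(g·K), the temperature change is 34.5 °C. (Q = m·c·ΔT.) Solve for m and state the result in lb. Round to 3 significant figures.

Rearranging: m = Q/(c·ΔT).
Q = 1440 J; c = 0.177 cal/(g·K) = 740.6 J/(kg·K); ΔT = 34.5 °C = 34.50 K.
m = 0.05636 kg
0.05636 kg × (1 lb / 0.4536 kg) = 0.1243 lb

0.124 lb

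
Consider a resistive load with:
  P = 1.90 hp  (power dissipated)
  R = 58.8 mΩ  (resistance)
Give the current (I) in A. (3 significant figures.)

Solving P = I²R for I: I = √(P/R).
P = 1.90 hp = 1417 W; R = 58.8 mΩ = 0.05880 Ω.
I = 155.2 A

155 A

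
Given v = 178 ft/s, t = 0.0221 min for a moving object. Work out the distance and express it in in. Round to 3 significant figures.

2830 in

Rearranging v = d/t for d: d = v·t.
v = 178 ft/s = 54.25 m/s; t = 0.0221 min = 1.326 s.
d = 71.94 m
71.94 m × (1 in / 0.02540 m) = 2832 in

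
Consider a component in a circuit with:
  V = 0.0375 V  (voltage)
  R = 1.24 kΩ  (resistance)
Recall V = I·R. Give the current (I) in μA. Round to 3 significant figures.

30.2 μA

From Ohm's law: I = V/R.
V = 0.0375 V; R = 1.24 kΩ = 1240 Ω.
I = 3.024×10^-5 A
3.024×10^-5 A × (1 μA / 1.000×10^-6 A) = 30.24 μA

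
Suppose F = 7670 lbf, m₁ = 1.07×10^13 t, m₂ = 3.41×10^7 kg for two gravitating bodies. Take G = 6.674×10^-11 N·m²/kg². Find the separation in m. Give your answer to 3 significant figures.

Rearranging F = G·m₁·m₂/r² for r: r = √(G·m₁m₂/F).
F = 7670 lbf = 34118 N; m₁ = 1.07×10^13 t = 1.070×10^16 kg; m₂ = 3.41×10^7 kg; G = 6.674×10^-11 N·m²/kg².
r = 26716 m

26700 m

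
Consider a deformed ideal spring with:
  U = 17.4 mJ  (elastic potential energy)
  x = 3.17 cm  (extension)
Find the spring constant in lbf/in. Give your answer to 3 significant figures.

Solving U = ½k·x² for k: k = 2U/x².
U = 17.4 mJ = 0.01740 J; x = 3.17 cm = 0.03170 m.
k = 34.63 N/m
34.63 N/m × (1 lbf/in / 175.1 N/m) = 0.1977 lbf/in

0.198 lbf/in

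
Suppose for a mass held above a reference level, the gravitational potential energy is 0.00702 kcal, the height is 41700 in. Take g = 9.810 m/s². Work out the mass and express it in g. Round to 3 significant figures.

Rearranging: m = PE/(g·h).
PE = 0.00702 kcal = 29.37 J; h = 41700 in = 1059 m; g = 9.810 m/s².
m = 0.002827 kg
0.002827 kg × (1 g / 0.001000 kg) = 2.827 g

2.83 g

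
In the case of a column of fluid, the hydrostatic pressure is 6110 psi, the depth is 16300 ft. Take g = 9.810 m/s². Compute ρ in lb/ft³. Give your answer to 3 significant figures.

54.0 lb/ft³

Rearranging: ρ = P/(g·h).
P = 6110 psi = 4.213×10^7 Pa; h = 16300 ft = 4968 m; g = 9.810 m/s².
ρ = 864.3 kg/m³
864.3 kg/m³ × (1 lb/ft³ / 16.02 kg/m³) = 53.96 lb/ft³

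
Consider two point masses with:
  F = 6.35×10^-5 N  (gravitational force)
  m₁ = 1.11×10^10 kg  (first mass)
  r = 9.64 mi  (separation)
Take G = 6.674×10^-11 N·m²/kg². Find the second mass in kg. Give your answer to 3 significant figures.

20600 kg

From Newton's law of gravitation: m₂ = F·r²/(G·m₁).
F = 6.35×10^-5 N; m₁ = 1.11×10^10 kg; r = 9.64 mi = 15514 m; G = 6.674×10^-11 N·m²/kg².
m₂ = 20631 kg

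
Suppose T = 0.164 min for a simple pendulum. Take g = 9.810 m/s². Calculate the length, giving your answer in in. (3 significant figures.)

947 in

Rearranging T = 2π√(L/g) for L: L = g·(T/2π)².
T = 0.164 min = 9.840 s; g = 9.810 m/s².
L = 24.06 m
24.06 m × (1 in / 0.02540 m) = 947.3 in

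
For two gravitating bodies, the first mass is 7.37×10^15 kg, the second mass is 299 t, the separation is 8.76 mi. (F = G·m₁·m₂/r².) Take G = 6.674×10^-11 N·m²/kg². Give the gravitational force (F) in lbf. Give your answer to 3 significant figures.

166 lbf

From Newton's law of gravitation: F = Gm₁m₂/r².
m₁ = 7.37×10^15 kg; m₂ = 299 t = 2.990×10^5 kg; r = 8.76 mi = 14098 m; G = 6.674×10^-11 N·m²/kg².
F = 740.0 N  (the unit combination reduces to kg·m/s² = N)
740.0 N × (1 lbf / 4.448 N) = 166.4 lbf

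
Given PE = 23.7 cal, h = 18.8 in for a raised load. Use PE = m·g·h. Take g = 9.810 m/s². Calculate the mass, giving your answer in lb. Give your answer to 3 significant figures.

46.7 lb

Rearranging PE = m·g·h for m: m = PE/(g·h).
PE = 23.7 cal = 99.16 J; h = 18.8 in = 0.4775 m; g = 9.810 m/s².
m = 21.17 kg
21.17 kg × (1 lb / 0.4536 kg) = 46.67 lb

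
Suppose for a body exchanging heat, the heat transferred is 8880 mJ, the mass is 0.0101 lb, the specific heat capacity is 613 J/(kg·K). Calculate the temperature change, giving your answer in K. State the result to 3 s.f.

Solving Q = m·c·ΔT for ΔT: ΔT = Q/(m·c).
Q = 8880 mJ = 8.880 J; m = 0.0101 lb = 0.004581 kg; c = 613 J/(kg·K).
ΔT = 3.162 K

3.16 K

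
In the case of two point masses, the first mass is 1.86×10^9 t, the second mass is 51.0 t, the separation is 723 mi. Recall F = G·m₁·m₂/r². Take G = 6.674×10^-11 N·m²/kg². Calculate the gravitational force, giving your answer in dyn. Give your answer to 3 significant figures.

0.468 dyn

From Newton's law of gravitation: F = Gm₁m₂/r².
m₁ = 1.86×10^9 t = 1.860×10^12 kg; m₂ = 51.0 t = 51000 kg; r = 723 mi = 1.164×10^6 m; G = 6.674×10^-11 N·m²/kg².
F = 4.676×10^-6 N  (the unit combination reduces to kg·m/s² = N)
4.676×10^-6 N × (1 dyn / 1.000×10^-5 N) = 0.4676 dyn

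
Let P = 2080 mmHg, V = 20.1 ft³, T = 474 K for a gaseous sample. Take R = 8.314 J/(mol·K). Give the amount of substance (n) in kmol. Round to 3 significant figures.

0.0401 kmol

Solving PV = nRT for n: n = PV/(RT).
P = 2080 mmHg = 2.773×10^5 Pa; V = 20.1 ft³ = 0.5692 m³; T = 474 K; R = 8.314 J/(mol·K).
n = 40.05 mol
40.05 mol × (1 kmol / 1000 mol) = 0.04005 kmol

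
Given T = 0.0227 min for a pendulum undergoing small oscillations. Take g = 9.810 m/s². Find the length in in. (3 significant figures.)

18.1 in

Rearranging T = 2π√(L/g) for L: L = g·(T/2π)².
T = 0.0227 min = 1.362 s; g = 9.810 m/s².
L = 0.4610 m
0.4610 m × (1 in / 0.02540 m) = 18.15 in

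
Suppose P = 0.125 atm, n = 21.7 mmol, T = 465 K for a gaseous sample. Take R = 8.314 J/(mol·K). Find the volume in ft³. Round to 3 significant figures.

0.234 ft³

Rearranging PV = nRT for V: V = nRT/P.
P = 0.125 atm = 12666 Pa; n = 21.7 mmol = 0.02170 mol; T = 465 K; R = 8.314 J/(mol·K).
V = 0.006624 m³
0.006624 m³ × (1 ft³ / 0.02832 m³) = 0.2339 ft³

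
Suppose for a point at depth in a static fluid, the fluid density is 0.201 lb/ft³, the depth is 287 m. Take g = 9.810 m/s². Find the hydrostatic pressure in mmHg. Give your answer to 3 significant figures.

Directly: P = ρgh.
ρ = 0.201 lb/ft³ = 3.220 kg/m³; h = 287 m; g = 9.810 m/s².
P = 9065 Pa
9065 Pa × (1 mmHg / 133.3 Pa) = 67.99 mmHg

68.0 mmHg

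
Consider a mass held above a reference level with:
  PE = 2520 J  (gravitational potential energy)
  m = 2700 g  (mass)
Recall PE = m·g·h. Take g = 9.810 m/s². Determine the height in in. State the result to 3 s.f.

3750 in

Solving PE = m·g·h for h: h = PE/(m·g).
PE = 2520 J; m = 2700 g = 2.700 kg; g = 9.810 m/s².
h = 95.14 m
95.14 m × (1 in / 0.02540 m) = 3746 in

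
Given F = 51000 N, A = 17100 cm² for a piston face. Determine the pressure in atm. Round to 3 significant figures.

Directly: P = F/A.
F = 51000 N; A = 17100 cm² = 1.710 m².
P = 29825 Pa
29825 Pa × (1 atm / 1.013×10^5 Pa) = 0.2943 atm

0.294 atm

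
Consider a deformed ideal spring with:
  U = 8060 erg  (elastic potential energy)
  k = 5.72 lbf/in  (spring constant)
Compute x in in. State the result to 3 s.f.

0.0499 in

Solving U = ½k·x² for x: x = √(2U/k).
U = 8060 erg = 8.060×10^-4 J; k = 5.72 lbf/in = 1002 N/m.
x = 0.001269 m
0.001269 m × (1 in / 0.02540 m) = 0.04994 in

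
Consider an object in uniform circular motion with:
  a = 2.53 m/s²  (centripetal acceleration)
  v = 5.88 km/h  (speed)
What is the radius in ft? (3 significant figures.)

Rearranging a = v²/r for r: r = v²/a.
a = 2.53 m/s²; v = 5.88 km/h = 1.633 m/s.
r = 1.054 m
1.054 m × (1 ft / 0.3048 m) = 3.460 ft

3.46 ft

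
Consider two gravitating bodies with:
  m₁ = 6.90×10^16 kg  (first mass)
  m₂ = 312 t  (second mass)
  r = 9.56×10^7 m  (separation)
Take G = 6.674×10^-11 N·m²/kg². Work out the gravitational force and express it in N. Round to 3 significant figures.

1.57×10^-4 N

From Newton's law of gravitation: F = Gm₁m₂/r².
m₁ = 6.90×10^16 kg; m₂ = 312 t = 3.120×10^5 kg; r = 9.56×10^7 m; G = 6.674×10^-11 N·m²/kg².
F = 1.572×10^-4 N  (the unit combination reduces to kg·m/s² = N)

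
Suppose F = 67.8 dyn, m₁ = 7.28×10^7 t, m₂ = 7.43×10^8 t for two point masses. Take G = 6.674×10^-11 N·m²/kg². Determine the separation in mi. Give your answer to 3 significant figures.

From Newton's law of gravitation: r = √(G·m₁m₂/F).
F = 67.8 dyn = 6.780×10^-4 N; m₁ = 7.28×10^7 t = 7.280×10^10 kg; m₂ = 7.43×10^8 t = 7.430×10^11 kg; G = 6.674×10^-11 N·m²/kg².
r = 7.297×10^7 m
7.297×10^7 m × (1 mi / 1609 m) = 45341 mi

45300 mi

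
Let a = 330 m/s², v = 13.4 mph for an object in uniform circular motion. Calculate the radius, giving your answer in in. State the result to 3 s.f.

Solving a = v²/r for r: r = v²/a.
a = 330 m/s²; v = 13.4 mph = 5.990 m/s.
r = 0.1087 m
0.1087 m × (1 in / 0.02540 m) = 4.281 in

4.28 in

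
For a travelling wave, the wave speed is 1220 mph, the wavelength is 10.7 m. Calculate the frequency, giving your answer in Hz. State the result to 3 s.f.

Solving v = f·λ for f: f = v/λ.
v = 1220 mph = 545.4 m/s; λ = 10.7 m.
f = 50.97 Hz

51.0 Hz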